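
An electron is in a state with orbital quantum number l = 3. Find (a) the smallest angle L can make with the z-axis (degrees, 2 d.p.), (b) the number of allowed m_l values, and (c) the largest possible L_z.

cos θ_min = 3/√12, so θ_min ≈ 30.00°.
There are 2l+1 = 7 values of m_l.
L_z,max = lℏ = 3ℏ.

θ_min ≈ 30.00°; 7 values; L_z,max = 3ℏ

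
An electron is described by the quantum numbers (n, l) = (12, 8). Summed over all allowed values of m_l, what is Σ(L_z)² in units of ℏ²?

Σ(L_z)² = 408 ℏ²

m_l ∈ {-8, -7, -6, -5, -4, -3, -2, -1, 0, 1, 2, 3, 4, 5, 6, 7, 8}.
Σ m_l² = l(l+1)(2l+1)/3 = 8·9·17/3 = 408.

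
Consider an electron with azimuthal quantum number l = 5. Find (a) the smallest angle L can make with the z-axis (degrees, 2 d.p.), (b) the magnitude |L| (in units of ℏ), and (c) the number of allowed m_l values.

cos θ_min = 5/√30, so θ_min ≈ 24.09°.
|L| = ℏ√(5·6) = √30 ℏ ≈ 5.477ℏ.
There are 2l+1 = 11 values of m_l.

θ_min ≈ 24.09°; |L| = √30 ℏ ≈ 5.477ℏ; 11 values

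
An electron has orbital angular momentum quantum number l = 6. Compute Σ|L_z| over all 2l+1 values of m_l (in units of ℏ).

Σ|L_z| = 42 ℏ

m_l ∈ {-6, -5, -4, -3, -2, -1, 0, 1, 2, 3, 4, 5, 6}.
Σ|m_l| = 2·6(6+1)/2 = 42.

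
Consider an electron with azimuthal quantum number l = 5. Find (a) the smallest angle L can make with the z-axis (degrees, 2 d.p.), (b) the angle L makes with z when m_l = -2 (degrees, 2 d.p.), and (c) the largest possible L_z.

cos θ_min = 5/√30, so θ_min ≈ 24.09°.
For m_l = -2: cos θ = -2/√30, θ ≈ 111.42°.
L_z,max = lℏ = 5ℏ.

θ_min ≈ 24.09°; θ(m_l=-2) ≈ 111.42°; L_z,max = 5ℏ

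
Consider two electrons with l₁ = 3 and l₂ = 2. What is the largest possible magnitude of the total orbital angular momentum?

|L_tot|_max = √30 ℏ ≈ 5.477ℏ

Angular momentum addition gives L = |l₁ − l₂|, …, l₁ + l₂.
So L can be 1, 2, 3, 4, 5.
The largest magnitude corresponds to L = 5: |L_tot| = ℏ√(5·6) = √30 ℏ.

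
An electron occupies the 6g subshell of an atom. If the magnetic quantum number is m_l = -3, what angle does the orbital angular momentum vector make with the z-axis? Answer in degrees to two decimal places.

θ ≈ 132.13°

For 6g, l = 4.
|L| = ℏ√(l(l+1)) = 2√5 ℏ.
L_z = m_l ℏ = −3ℏ.
cos θ = L_z/|L| = -3/√20, so θ ≈ 132.13°.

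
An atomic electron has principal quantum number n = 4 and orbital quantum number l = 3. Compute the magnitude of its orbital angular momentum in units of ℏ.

|L| = ℏ√(l(l+1)) = ℏ√(3·4) = 2√3 ℏ

|L| = 2√3 ℏ ≈ 3.464ℏ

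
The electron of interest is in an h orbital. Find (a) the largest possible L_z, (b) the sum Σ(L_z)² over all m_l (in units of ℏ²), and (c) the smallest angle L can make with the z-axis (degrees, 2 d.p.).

L_z,max = 5ℏ; Σ(L_z)² = 110 ℏ²; θ_min ≈ 24.09°

An h state has l = 5.
L_z,max = lℏ = 5ℏ.
Σ m_l² = 110, so Σ(L_z)² = 110 ℏ².
cos θ_min = 5/√30, so θ_min ≈ 24.09°.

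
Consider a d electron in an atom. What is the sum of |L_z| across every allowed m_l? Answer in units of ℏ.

For a d orbital, l = 2.
m_l ∈ {-2, -1, 0, 1, 2}.
Σ|m_l| = 2·2(2+1)/2 = 6.

Σ|L_z| = 6 ℏ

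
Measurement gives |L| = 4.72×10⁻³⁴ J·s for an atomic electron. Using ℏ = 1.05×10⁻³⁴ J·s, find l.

l = 4

|L|/ℏ = (4.72×10⁻³⁴)/(1.05×10⁻³⁴) ≈ 4.495.
Set l(l+1) = 20.21; the integer solution is l = 4.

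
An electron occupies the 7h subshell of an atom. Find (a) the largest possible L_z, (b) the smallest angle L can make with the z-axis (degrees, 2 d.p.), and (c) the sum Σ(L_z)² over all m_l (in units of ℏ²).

L_z,max = 5ℏ; θ_min ≈ 24.09°; Σ(L_z)² = 110 ℏ²

The 7h subshell has l = 5.
L_z,max = lℏ = 5ℏ.
cos θ_min = 5/√30, so θ_min ≈ 24.09°.
Σ m_l² = 110, so Σ(L_z)² = 110 ℏ².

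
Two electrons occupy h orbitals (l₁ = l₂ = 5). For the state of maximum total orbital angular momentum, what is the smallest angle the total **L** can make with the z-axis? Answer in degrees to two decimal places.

θ_min ≈ 17.55°

By the triangle rule, |l₁ − l₂| ≤ L ≤ l₁ + l₂.
So L can be 0, 1, 2, 3, 4, 5, 6, 7, 8, 9, 10.
The maximum is L = 10, with |L_tot| = ℏ√(10·11) = √110 ℏ.
The minimum angle with z is arccos(10/√110) ≈ 17.55°.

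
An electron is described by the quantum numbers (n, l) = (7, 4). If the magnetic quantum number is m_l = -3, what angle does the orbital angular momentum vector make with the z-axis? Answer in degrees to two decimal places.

θ ≈ 132.13°

|L| = √(l(l+1)) ℏ = 2√5 ℏ.
L_z = m_l ℏ = −3ℏ.
cos θ = L_z/|L| = -3/√20, so θ ≈ 132.13°.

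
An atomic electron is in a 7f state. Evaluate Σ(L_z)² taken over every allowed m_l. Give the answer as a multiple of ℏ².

Σ(L_z)² = 28 ℏ²

7f means n = 7, l = 3.
m_l runs from −3 to 3, i.e. {-3, -2, -1, 0, 1, 2, 3}.
Σ m_l² = l(l+1)(2l+1)/3 = 3·4·7/3 = 28.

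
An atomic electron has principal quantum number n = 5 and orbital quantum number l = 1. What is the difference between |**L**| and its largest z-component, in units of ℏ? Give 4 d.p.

|L| − L_z,max ≈ 0.4142ℏ

|L| = √2 ℏ ≈ 1.4142ℏ, while L_z,max = lℏ = 1ℏ.
The difference is (√2 − 1)ℏ ≈ 0.4142ℏ.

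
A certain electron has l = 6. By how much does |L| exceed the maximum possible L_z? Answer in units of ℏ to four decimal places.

|L| − L_z,max ≈ 0.4807ℏ

|L| = √42 ℏ ≈ 6.4807ℏ, while L_z,max = lℏ = 6ℏ.
The difference is (√42 − 6)ℏ ≈ 0.4807ℏ.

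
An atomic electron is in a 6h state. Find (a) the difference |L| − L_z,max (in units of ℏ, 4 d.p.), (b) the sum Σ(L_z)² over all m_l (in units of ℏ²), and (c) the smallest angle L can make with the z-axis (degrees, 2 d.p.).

|L|−L_z,max ≈ 0.4772ℏ; Σ(L_z)² = 110 ℏ²; θ_min ≈ 24.09°

The 6h subshell has l = 5.
|L| − L_z,max = (√30 − 5)ℏ ≈ 0.4772ℏ.
Σ m_l² = 110, so Σ(L_z)² = 110 ℏ².
cos θ_min = 5/√30, so θ_min ≈ 24.09°.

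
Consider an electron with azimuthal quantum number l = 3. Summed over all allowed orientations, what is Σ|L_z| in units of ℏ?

Σ|L_z| = 12 ℏ

The allowed m_l values are -3, -2, -1, 0, 1, 2, 3.
Σ|m_l| = 2(1+2+…+3) = 12.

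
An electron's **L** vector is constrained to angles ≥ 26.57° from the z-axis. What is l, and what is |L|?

l = 4, |L| = 2√5 ℏ ≈ 4.472ℏ

cos θ_min = l/√(l(l+1)) = √(l/(l+1)), so l/(l+1) = cos²(26.57°) = 0.7999.
Solving: l = 4.
Then |L| = ℏ√(4·5) = 2√5 ℏ.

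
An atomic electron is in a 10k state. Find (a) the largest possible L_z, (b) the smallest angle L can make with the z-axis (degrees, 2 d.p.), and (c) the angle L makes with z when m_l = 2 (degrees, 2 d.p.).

For 10k, l = 7.
L_z,max = lℏ = 7ℏ.
cos θ_min = 7/√56, so θ_min ≈ 20.70°.
For m_l = 2: cos θ = 2/√56, θ ≈ 74.50°.

L_z,max = 7ℏ; θ_min ≈ 20.70°; θ(m_l=2) ≈ 74.50°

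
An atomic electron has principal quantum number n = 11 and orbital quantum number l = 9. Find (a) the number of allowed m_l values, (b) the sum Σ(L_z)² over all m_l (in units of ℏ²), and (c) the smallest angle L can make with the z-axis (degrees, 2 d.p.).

19 values; Σ(L_z)² = 570 ℏ²; θ_min ≈ 18.43°

There are 2l+1 = 19 values of m_l.
Σ m_l² = 570, so Σ(L_z)² = 570 ℏ².
cos θ_min = 9/√90, so θ_min ≈ 18.43°.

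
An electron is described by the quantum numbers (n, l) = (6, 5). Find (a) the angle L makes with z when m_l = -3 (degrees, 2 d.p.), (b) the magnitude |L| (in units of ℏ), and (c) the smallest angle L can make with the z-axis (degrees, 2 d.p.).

For m_l = -3: cos θ = -3/√30, θ ≈ 123.21°.
|L| = ℏ√(5·6) = √30 ℏ ≈ 5.477ℏ.
cos θ_min = 5/√30, so θ_min ≈ 24.09°.

θ(m_l=-3) ≈ 123.21°; |L| = √30 ℏ ≈ 5.477ℏ; θ_min ≈ 24.09°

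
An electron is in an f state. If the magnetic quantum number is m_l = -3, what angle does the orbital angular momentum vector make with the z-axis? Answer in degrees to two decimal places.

For an f orbital, l = 3.
|L|² = l(l+1)ℏ² = 12ℏ², so |L| = 2√3 ℏ.
L_z = m_l ℏ = −3ℏ.
cos θ = L_z/|L| = -3/√12, so θ ≈ 150.00°.

θ ≈ 150.00°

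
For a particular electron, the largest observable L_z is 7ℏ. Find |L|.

Since max m_l = l, l = 7.
Then |L| = ℏ√(7·8) = 2√14 ℏ.

|L| = 2√14 ℏ ≈ 7.483ℏ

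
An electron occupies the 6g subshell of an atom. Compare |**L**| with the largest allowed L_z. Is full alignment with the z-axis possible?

For 6g, l = 4.
|L| = 2√5 ℏ ≈ 4.4721ℏ, while L_z,max = lℏ = 4ℏ.
Since |L| > L_z,max, the vector can never point exactly along z; the closest it comes is θ_min = arccos(4/√20) ≈ 26.6°.

No: L_z,max = 4ℏ < |L| = 2√5 ℏ ≈ 4.472ℏ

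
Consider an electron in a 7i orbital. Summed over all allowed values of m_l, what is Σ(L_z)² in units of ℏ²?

Σ(L_z)² = 182 ℏ²

The 7i subshell has l = 6.
The allowed m_l values are -6, -5, -4, -3, -2, -1, 0, 1, 2, 3, 4, 5, 6.
Summing m² from −6 to 6: Σ m_l² = 182.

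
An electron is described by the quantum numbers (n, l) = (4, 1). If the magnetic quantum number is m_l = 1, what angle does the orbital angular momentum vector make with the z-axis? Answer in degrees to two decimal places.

θ ≈ 45.00°

|L| = ℏ√(l(l+1)) = √2 ℏ.
L_z = m_l ℏ = 1ℏ.
cos θ = L_z/|L| = 1/√2, so θ ≈ 45.00°.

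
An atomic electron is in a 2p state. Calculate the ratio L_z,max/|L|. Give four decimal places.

2p means n = 2, l = 1.
|L| = √2 ℏ ≈ 1.4142ℏ, while L_z,max = lℏ = 1ℏ.
L_z,max/|L| = 1/√2 = 0.7071.

L_z,max/|L| = 0.7071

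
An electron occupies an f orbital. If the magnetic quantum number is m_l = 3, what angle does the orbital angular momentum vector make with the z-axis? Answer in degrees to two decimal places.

An f state has l = 3.
|L| = ℏ√(l(l+1)) = 2√3 ℏ.
L_z = m_l ℏ = 3ℏ.
cos θ = L_z/|L| = 3/√12, so θ ≈ 30.00°.

θ ≈ 30.00°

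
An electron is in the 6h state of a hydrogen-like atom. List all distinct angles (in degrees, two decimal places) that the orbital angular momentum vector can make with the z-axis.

θ ∈ {24.09°, 43.09°, 56.79°, 68.58°, 79.48°, 90.00°, 100.52°, 111.42°, 123.21°, 136.91°, 155.91°}

6h means n = 6, l = 5.
|L|² = l(l+1)ℏ² = 30ℏ², so |L| = √30 ℏ.
cos θ = m_l/√30 for each m_l ∈ {-5, -4, -3, -2, -1, 0, 1, 2, 3, 4, 5}.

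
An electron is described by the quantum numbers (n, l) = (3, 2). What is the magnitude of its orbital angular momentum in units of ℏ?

|L| = √6 ℏ ≈ 2.449ℏ

|L| = ℏ√(l(l+1)) = ℏ√(2·3) = √6 ℏ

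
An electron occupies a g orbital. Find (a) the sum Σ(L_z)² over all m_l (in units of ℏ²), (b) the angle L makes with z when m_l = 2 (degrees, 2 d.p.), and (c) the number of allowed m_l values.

Σ(L_z)² = 60 ℏ²; θ(m_l=2) ≈ 63.43°; 9 values

The letter g corresponds to l = 4.
Σ m_l² = 60, so Σ(L_z)² = 60 ℏ².
For m_l = 2: cos θ = 2/√20, θ ≈ 63.43°.
There are 2l+1 = 9 values of m_l.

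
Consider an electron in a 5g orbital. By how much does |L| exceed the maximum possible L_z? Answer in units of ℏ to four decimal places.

|L| − L_z,max ≈ 0.4721ℏ

5g means n = 5, l = 4.
|L| = 2√5 ℏ ≈ 4.4721ℏ, while L_z,max = lℏ = 4ℏ.
The difference is (2√5 − 4)ℏ ≈ 0.4721ℏ.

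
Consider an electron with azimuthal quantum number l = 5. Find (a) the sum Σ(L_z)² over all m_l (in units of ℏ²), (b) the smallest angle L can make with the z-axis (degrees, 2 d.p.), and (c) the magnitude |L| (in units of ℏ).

Σ(L_z)² = 110 ℏ²; θ_min ≈ 24.09°; |L| = √30 ℏ ≈ 5.477ℏ

Σ m_l² = 110, so Σ(L_z)² = 110 ℏ².
cos θ_min = 5/√30, so θ_min ≈ 24.09°.
|L| = ℏ√(5·6) = √30 ℏ ≈ 5.477ℏ.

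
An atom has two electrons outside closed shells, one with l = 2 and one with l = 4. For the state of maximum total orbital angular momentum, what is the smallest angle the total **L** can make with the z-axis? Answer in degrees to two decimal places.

θ_min ≈ 22.21°

The total orbital quantum number L ranges from |l₁ − l₂| to l₁ + l₂ in integer steps.
Allowed values: L = 2, 3, 4, 5, 6.
The maximum is L = 6, with |L_tot| = ℏ√(6·7) = √42 ℏ.
The minimum angle with z is arccos(6/√42) ≈ 22.21°.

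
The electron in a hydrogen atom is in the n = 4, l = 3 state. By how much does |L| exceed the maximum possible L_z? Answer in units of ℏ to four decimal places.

|L| = 2√3 ℏ ≈ 3.4641ℏ, while L_z,max = lℏ = 3ℏ.
The difference is (2√3 − 3)ℏ ≈ 0.4641ℏ.

|L| − L_z,max ≈ 0.4641ℏ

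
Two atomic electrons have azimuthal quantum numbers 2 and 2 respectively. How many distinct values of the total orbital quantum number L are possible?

5

L runs from |2 − 2| = 0 to 2 + 2 = 4.
Allowed values: L = 0, 1, 2, 3, 4.
That is 5 values.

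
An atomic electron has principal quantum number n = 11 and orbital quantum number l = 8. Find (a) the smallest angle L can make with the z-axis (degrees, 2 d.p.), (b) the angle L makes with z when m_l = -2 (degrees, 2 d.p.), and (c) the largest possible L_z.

cos θ_min = 8/√72, so θ_min ≈ 19.47°.
For m_l = -2: cos θ = -2/√72, θ ≈ 103.63°.
L_z,max = lℏ = 8ℏ.

θ_min ≈ 19.47°; θ(m_l=-2) ≈ 103.63°; L_z,max = 8ℏ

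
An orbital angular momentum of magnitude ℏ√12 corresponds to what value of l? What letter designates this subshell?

l = 3 (f orbital)

Since |L|² = l(l+1)ℏ², l(l+1) = 12.
Solving: l = 3.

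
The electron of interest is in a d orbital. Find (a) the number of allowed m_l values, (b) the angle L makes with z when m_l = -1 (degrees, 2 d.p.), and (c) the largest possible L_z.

For a d orbital, l = 2.
There are 2l+1 = 5 values of m_l.
For m_l = -1: cos θ = -1/√6, θ ≈ 114.09°.
L_z,max = lℏ = 2ℏ.

5 values; θ(m_l=-1) ≈ 114.09°; L_z,max = 2ℏ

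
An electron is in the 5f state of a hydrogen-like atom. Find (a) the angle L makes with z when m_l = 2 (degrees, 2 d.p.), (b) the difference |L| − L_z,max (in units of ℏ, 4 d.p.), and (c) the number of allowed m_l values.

5f means n = 5, l = 3.
For m_l = 2: cos θ = 2/√12, θ ≈ 54.74°.
|L| − L_z,max = (2√3 − 3)ℏ ≈ 0.4641ℏ.
There are 2l+1 = 7 values of m_l.

θ(m_l=2) ≈ 54.74°; |L|−L_z,max ≈ 0.4641ℏ; 7 values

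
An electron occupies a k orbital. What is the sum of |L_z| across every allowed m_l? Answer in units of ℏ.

Σ|L_z| = 56 ℏ

The letter k corresponds to l = 7.
m_l ∈ {-7, -6, -5, -4, -3, -2, -1, 0, 1, 2, 3, 4, 5, 6, 7}.
Σ|m_l| = 2·7(7+1)/2 = 56.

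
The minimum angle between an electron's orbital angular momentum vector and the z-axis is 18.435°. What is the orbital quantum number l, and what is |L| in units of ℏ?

At minimum angle, m_l = l, so cos θ = l/√(l(l+1)); cos²θ = l/(l+1) = 0.9000.
l = cos²θ/sin²θ ≈ 9.
Then |L| = ℏ√(9·10) = 3√10 ℏ.

l = 9, |L| = 3√10 ℏ ≈ 9.487ℏ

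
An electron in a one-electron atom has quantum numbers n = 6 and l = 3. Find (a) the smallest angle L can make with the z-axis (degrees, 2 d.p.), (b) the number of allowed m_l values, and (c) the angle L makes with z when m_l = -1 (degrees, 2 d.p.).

cos θ_min = 3/√12, so θ_min ≈ 30.00°.
There are 2l+1 = 7 values of m_l.
For m_l = -1: cos θ = -1/√12, θ ≈ 106.78°.

θ_min ≈ 30.00°; 7 values; θ(m_l=-1) ≈ 106.78°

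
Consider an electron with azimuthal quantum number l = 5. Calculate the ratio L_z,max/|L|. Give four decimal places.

L_z,max/|L| = 0.9129

|L| = √30 ℏ ≈ 5.4772ℏ, while L_z,max = lℏ = 5ℏ.
L_z,max/|L| = 5/√30 = 0.9129.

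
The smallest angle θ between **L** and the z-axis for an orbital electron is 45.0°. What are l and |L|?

l = 1, |L| = √2 ℏ ≈ 1.414ℏ

cos²θ_min = l/(l+1) = 0.5000.
l = cos²θ/sin²θ ≈ 1.
Then |L| = ℏ√(1·2) = √2 ℏ.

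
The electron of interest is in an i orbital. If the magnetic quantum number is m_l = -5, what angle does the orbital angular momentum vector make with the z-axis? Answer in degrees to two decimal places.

θ ≈ 140.49°

The letter i corresponds to l = 6.
|L|² = l(l+1)ℏ² = 42ℏ², so |L| = √42 ℏ.
L_z = m_l ℏ = −5ℏ.
cos θ = L_z/|L| = -5/√42, so θ ≈ 140.49°.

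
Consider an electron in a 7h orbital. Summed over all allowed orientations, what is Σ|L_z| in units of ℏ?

The 7h subshell has l = 5.
The allowed m_l values are -5, -4, -3, -2, -1, 0, 1, 2, 3, 4, 5.
Σ|m_l| = 2·5(5+1)/2 = 30.

Σ|L_z| = 30 ℏ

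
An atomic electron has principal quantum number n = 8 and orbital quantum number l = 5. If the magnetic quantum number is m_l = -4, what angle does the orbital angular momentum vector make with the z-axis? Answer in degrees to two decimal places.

θ ≈ 136.91°

|L| = √(l(l+1)) ℏ = √30 ℏ.
L_z = m_l ℏ = −4ℏ.
cos θ = L_z/|L| = -4/√30, so θ ≈ 136.91°.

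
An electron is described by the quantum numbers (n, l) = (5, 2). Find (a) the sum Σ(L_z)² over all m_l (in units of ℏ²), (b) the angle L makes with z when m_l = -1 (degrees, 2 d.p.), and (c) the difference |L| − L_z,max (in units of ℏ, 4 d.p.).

Σ m_l² = 10, so Σ(L_z)² = 10 ℏ².
For m_l = -1: cos θ = -1/√6, θ ≈ 114.09°.
|L| − L_z,max = (√6 − 2)ℏ ≈ 0.4495ℏ.

Σ(L_z)² = 10 ℏ²; θ(m_l=-1) ≈ 114.09°; |L|−L_z,max ≈ 0.4495ℏ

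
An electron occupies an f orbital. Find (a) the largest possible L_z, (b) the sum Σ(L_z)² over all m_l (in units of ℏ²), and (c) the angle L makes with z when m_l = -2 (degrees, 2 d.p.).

L_z,max = 3ℏ; Σ(L_z)² = 28 ℏ²; θ(m_l=-2) ≈ 125.26°

For an f orbital, l = 3.
L_z,max = lℏ = 3ℏ.
Σ m_l² = 28, so Σ(L_z)² = 28 ℏ².
For m_l = -2: cos θ = -2/√12, θ ≈ 125.26°.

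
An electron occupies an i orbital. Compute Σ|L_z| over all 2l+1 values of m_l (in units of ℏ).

An i state has l = 6.
m_l runs from −6 to 6, i.e. {-6, -5, -4, -3, -2, -1, 0, 1, 2, 3, 4, 5, 6}.
Σ|m_l| = 2(1+2+…+6) = 42.

Σ|L_z| = 42 ℏ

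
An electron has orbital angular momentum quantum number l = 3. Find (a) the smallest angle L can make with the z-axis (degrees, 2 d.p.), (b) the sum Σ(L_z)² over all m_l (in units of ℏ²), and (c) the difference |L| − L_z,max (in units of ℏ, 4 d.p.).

cos θ_min = 3/√12, so θ_min ≈ 30.00°.
Σ m_l² = 28, so Σ(L_z)² = 28 ℏ².
|L| − L_z,max = (2√3 − 3)ℏ ≈ 0.4641ℏ.

θ_min ≈ 30.00°; Σ(L_z)² = 28 ℏ²; |L|−L_z,max ≈ 0.4641ℏ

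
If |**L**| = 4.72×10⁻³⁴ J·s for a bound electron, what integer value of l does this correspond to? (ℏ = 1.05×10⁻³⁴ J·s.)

l = 4

In units of ℏ, |L| ≈ 4.495.
Set l(l+1) = 20.21; the integer solution is l = 4.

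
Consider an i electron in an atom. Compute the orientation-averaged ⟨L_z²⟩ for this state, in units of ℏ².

For an i orbital, l = 6.
m_l runs from −6 to 6, i.e. {-6, -5, -4, -3, -2, -1, 0, 1, 2, 3, 4, 5, 6}.
⟨L_z²⟩ = ℏ²·(Σ m_l²)/(2l+1) = ℏ²·182/13 = 14ℏ².

⟨L_z²⟩ = 14 ℏ²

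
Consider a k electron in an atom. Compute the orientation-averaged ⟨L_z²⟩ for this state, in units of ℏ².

The letter k corresponds to l = 7.
m_l runs from −7 to 7, i.e. {-7, -6, -5, -4, -3, -2, -1, 0, 1, 2, 3, 4, 5, 6, 7}.
⟨L_z²⟩ = ℏ²·l(l+1)/3 = 18.67ℏ².

⟨L_z²⟩ = 18.67 ℏ²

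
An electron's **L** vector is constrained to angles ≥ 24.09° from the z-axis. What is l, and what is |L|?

cos²θ_min = l/(l+1) = 0.8334.
l = cos²θ/sin²θ ≈ 5.
Then |L| = ℏ√(5·6) = √30 ℏ.

l = 5, |L| = √30 ℏ ≈ 5.477ℏ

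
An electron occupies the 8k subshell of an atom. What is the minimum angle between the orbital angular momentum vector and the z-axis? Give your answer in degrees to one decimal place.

θ_min ≈ 20.7°

8k means n = 8, l = 7.
|L|² = l(l+1)ℏ² = 56ℏ², so |L| = 2√14 ℏ.
The smallest angle corresponds to the largest L_z, i.e. m_l = l = 7, giving L_z = 7ℏ.
cos θ_min = 7/√56, so θ_min ≈ 20.7°.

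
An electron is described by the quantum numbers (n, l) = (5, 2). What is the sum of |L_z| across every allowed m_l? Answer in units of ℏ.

The allowed m_l values are -2, -1, 0, 1, 2.
Σ|m_l| = l(l+1) = 6.

Σ|L_z| = 6 ℏ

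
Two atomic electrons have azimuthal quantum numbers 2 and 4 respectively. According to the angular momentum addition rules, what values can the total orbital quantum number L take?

L = 2, 3, 4, 5, 6

Angular momentum addition gives L = |l₁ − l₂|, …, l₁ + l₂.
Allowed values: L = 2, 3, 4, 5, 6.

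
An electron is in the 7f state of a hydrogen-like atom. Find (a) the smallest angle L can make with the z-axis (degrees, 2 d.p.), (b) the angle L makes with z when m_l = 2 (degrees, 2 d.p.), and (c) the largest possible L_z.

θ_min ≈ 30.00°; θ(m_l=2) ≈ 54.74°; L_z,max = 3ℏ

For 7f, l = 3.
cos θ_min = 3/√12, so θ_min ≈ 30.00°.
For m_l = 2: cos θ = 2/√12, θ ≈ 54.74°.
L_z,max = lℏ = 3ℏ.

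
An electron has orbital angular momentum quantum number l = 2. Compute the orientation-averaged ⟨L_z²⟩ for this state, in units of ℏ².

m_l runs from −2 to 2, i.e. {-2, -1, 0, 1, 2}.
Average of L_z² over 5 states: 10/5 ℏ² = 2 ℏ².

⟨L_z²⟩ = 2 ℏ²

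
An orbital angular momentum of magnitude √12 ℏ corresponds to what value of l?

Since |L|² = l(l+1)ℏ², l(l+1) = 12.
l² + l − 12 = 0 ⇒ l = 3.

l = 3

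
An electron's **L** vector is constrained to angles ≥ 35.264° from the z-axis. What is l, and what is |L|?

l = 2, |L| = √6 ℏ ≈ 2.449ℏ

cos²θ_min = l/(l+1) = 0.6667.
Solving: l = 2.
Then |L| = ℏ√(2·3) = √6 ℏ.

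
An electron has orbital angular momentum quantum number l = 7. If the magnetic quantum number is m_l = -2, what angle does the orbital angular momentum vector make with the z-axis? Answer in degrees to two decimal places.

|L| = √(l(l+1)) ℏ = 2√14 ℏ.
L_z = m_l ℏ = −2ℏ.
cos θ = L_z/|L| = -2/√56, so θ ≈ 105.50°.

θ ≈ 105.50°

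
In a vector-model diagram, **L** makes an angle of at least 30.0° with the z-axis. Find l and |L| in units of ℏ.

l = 3, |L| = 2√3 ℏ ≈ 3.464ℏ

cos²θ_min = l/(l+1) = 0.7500.
Thus l = 0.7500/(1 − 0.7500) ≈ 3.
Then |L| = ℏ√(3·4) = 2√3 ℏ.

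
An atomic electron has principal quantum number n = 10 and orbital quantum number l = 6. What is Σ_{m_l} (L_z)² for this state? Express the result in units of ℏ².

Σ(L_z)² = 182 ℏ²

m_l ∈ {-6, -5, -4, -3, -2, -1, 0, 1, 2, 3, 4, 5, 6}.
Σ m_l² = 2·(1 + 4 + 9 + 16 + 25 + 36) = 182.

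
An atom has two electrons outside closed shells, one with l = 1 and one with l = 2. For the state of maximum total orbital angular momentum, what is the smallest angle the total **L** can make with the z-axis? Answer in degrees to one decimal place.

θ_min ≈ 30.0°

L runs from |1 − 2| = 1 to 1 + 2 = 3.
L ∈ {1, 2, 3}.
The maximum is L = 3, with |L_tot| = ℏ√(3·4) = 2√3 ℏ.
The minimum angle with z is arccos(3/√12) ≈ 30.0°.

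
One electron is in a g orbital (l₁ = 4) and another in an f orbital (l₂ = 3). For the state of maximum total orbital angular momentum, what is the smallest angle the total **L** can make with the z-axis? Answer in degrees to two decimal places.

By the triangle rule, |l₁ − l₂| ≤ L ≤ l₁ + l₂.
So L can be 1, 2, 3, 4, 5, 6, 7.
The maximum is L = 7, with |L_tot| = ℏ√(7·8) = 2√14 ℏ.
The minimum angle with z is arccos(7/√56) ≈ 20.70°.

θ_min ≈ 20.70°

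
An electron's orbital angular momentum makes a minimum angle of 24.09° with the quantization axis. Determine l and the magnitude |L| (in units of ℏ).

At minimum angle, m_l = l, so cos θ = l/√(l(l+1)); cos²θ = l/(l+1) = 0.8334.
Solving: l = 5.
Then |L| = ℏ√(5·6) = √30 ℏ.

l = 5, |L| = √30 ℏ ≈ 5.477ℏ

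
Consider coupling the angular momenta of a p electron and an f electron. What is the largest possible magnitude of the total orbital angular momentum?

|L_tot|_max = 2√5 ℏ ≈ 4.472ℏ

By the triangle rule, |l₁ − l₂| ≤ L ≤ l₁ + l₂.
Allowed values: L = 2, 3, 4.
The largest magnitude corresponds to L = 4: |L_tot| = ℏ√(4·5) = 2√5 ℏ.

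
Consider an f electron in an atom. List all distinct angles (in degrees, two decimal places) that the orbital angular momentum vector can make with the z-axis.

θ ∈ {30.00°, 54.74°, 73.22°, 90.00°, 106.78°, 125.26°, 150.00°}

An f state has l = 3.
|L| = ℏ√(l(l+1)) = 2√3 ℏ.
cos θ = m_l/√12 for each m_l ∈ {-3, -2, -1, 0, 1, 2, 3}.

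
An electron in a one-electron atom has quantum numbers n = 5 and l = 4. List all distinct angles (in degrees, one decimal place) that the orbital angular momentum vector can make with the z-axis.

|L| = √(l(l+1)) ℏ = 2√5 ℏ.
cos θ = m_l/√20 for each m_l ∈ {-4, -3, -2, -1, 0, 1, 2, 3, 4}.

θ ∈ {26.6°, 47.9°, 63.4°, 77.1°, 90.0°, 102.9°, 116.6°, 132.1°, 153.4°}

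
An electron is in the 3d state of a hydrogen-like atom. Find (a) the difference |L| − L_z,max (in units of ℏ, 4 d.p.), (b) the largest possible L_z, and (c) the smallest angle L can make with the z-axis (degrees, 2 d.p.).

|L|−L_z,max ≈ 0.4495ℏ; L_z,max = 2ℏ; θ_min ≈ 35.26°

The 3d subshell has l = 2.
|L| − L_z,max = (√6 − 2)ℏ ≈ 0.4495ℏ.
L_z,max = lℏ = 2ℏ.
cos θ_min = 2/√6, so θ_min ≈ 35.26°.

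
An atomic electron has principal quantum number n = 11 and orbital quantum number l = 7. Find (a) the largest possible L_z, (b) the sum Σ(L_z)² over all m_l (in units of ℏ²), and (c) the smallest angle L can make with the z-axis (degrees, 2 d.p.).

L_z,max = 7ℏ; Σ(L_z)² = 280 ℏ²; θ_min ≈ 20.70°

L_z,max = lℏ = 7ℏ.
Σ m_l² = 280, so Σ(L_z)² = 280 ℏ².
cos θ_min = 7/√56, so θ_min ≈ 20.70°.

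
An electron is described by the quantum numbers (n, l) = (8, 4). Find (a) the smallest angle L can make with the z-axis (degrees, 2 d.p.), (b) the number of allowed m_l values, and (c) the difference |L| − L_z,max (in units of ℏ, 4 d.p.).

cos θ_min = 4/√20, so θ_min ≈ 26.57°.
There are 2l+1 = 9 values of m_l.
|L| − L_z,max = (2√5 − 4)ℏ ≈ 0.4721ℏ.

θ_min ≈ 26.57°; 9 values; |L|−L_z,max ≈ 0.4721ℏ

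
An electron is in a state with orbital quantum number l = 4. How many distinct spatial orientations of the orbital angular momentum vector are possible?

9

The number of m_l values is 2l + 1 = 2·4 + 1 = 9.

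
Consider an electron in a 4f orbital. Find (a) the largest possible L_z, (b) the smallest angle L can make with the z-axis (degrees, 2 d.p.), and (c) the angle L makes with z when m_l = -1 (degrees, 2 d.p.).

4f means n = 4, l = 3.
L_z,max = lℏ = 3ℏ.
cos θ_min = 3/√12, so θ_min ≈ 30.00°.
For m_l = -1: cos θ = -1/√12, θ ≈ 106.78°.

L_z,max = 3ℏ; θ_min ≈ 30.00°; θ(m_l=-1) ≈ 106.78°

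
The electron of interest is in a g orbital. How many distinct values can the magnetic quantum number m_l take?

G corresponds to l = 4.
The number of m_l values is 2l + 1 = 2·4 + 1 = 9.

9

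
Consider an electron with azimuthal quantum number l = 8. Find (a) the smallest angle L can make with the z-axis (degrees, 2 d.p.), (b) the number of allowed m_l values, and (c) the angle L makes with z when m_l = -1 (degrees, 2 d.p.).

cos θ_min = 8/√72, so θ_min ≈ 19.47°.
There are 2l+1 = 17 values of m_l.
For m_l = -1: cos θ = -1/√72, θ ≈ 96.77°.

θ_min ≈ 19.47°; 17 values; θ(m_l=-1) ≈ 96.77°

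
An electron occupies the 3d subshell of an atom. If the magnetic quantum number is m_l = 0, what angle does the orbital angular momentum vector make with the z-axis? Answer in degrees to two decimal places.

θ ≈ 90.00°

3d means n = 3, l = 2.
|L| = √(l(l+1)) ℏ = √6 ℏ.
L_z = m_l ℏ = 0ℏ.
cos θ = L_z/|L| = 0/√6, so θ ≈ 90.00°.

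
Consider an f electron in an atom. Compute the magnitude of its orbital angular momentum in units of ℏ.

|L| = 2√3 ℏ ≈ 3.464ℏ

The letter f corresponds to l = 3.
|L| = ℏ√(l(l+1)) = ℏ√(3·4) = 2√3 ℏ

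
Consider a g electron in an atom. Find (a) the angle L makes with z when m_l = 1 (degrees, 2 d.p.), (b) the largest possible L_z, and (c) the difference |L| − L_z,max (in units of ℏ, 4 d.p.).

θ(m_l=1) ≈ 77.08°; L_z,max = 4ℏ; |L|−L_z,max ≈ 0.4721ℏ

The letter g corresponds to l = 4.
For m_l = 1: cos θ = 1/√20, θ ≈ 77.08°.
L_z,max = lℏ = 4ℏ.
|L| − L_z,max = (2√5 − 4)ℏ ≈ 0.4721ℏ.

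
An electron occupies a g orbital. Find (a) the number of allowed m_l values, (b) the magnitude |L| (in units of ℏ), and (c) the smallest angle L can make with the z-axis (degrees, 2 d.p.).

A g state has l = 4.
There are 2l+1 = 9 values of m_l.
|L| = ℏ√(4·5) = 2√5 ℏ ≈ 4.472ℏ.
cos θ_min = 4/√20, so θ_min ≈ 26.57°.

9 values; |L| = 2√5 ℏ ≈ 4.472ℏ; θ_min ≈ 26.57°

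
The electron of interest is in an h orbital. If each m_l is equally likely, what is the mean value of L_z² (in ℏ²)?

⟨L_z²⟩ = 10 ℏ²

H corresponds to l = 5.
The allowed m_l values are -5, -4, -3, -2, -1, 0, 1, 2, 3, 4, 5.
⟨L_z²⟩ = ℏ²·(Σ m_l²)/(2l+1) = ℏ²·110/11 = 10ℏ².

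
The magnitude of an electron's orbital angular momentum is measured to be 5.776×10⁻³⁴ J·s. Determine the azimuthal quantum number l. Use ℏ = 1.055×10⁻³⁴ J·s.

l = 5

In units of ℏ, |L| ≈ 5.475.
l(l+1) ≈ 5.475² ≈ 29.97, so l = 5.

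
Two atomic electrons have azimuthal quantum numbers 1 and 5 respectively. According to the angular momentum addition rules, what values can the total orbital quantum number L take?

L = 4, 5, 6

L runs from |1 − 5| = 4 to 1 + 5 = 6.
So L can be 4, 5, 6.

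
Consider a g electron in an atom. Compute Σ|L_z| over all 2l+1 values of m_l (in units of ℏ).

Σ|L_z| = 20 ℏ

G corresponds to l = 4.
m_l runs from −4 to 4, i.e. {-4, -3, -2, -1, 0, 1, 2, 3, 4}.
Σ|m_l| = 2·4(4+1)/2 = 20.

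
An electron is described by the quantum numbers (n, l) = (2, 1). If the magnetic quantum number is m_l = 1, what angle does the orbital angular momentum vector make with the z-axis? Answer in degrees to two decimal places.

θ ≈ 45.00°

|L| = √(l(l+1)) ℏ = √2 ℏ.
L_z = m_l ℏ = 1ℏ.
cos θ = L_z/|L| = 1/√2, so θ ≈ 45.00°.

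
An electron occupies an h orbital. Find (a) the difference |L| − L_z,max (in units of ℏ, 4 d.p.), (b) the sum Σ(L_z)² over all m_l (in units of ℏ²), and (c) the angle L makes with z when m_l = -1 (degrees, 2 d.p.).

|L|−L_z,max ≈ 0.4772ℏ; Σ(L_z)² = 110 ℏ²; θ(m_l=-1) ≈ 100.52°

An h state has l = 5.
|L| − L_z,max = (√30 − 5)ℏ ≈ 0.4772ℏ.
Σ m_l² = 110, so Σ(L_z)² = 110 ℏ².
For m_l = -1: cos θ = -1/√30, θ ≈ 100.52°.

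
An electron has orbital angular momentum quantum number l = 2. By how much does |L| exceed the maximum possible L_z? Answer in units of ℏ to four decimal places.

|L| = √6 ℏ ≈ 2.4495ℏ, while L_z,max = lℏ = 2ℏ.
The difference is (√6 − 2)ℏ ≈ 0.4495ℏ.

|L| − L_z,max ≈ 0.4495ℏ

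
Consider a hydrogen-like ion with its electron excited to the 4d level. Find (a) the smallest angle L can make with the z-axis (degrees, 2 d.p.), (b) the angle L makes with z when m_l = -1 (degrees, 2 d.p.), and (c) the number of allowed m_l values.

The 4d level has l = 2.
cos θ_min = 2/√6, so θ_min ≈ 35.26°.
For m_l = -1: cos θ = -1/√6, θ ≈ 114.09°.
There are 2l+1 = 5 values of m_l.

θ_min ≈ 35.26°; θ(m_l=-1) ≈ 114.09°; 5 values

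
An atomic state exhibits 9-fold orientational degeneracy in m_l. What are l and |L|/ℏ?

9 = 2l + 1, so l = (9−1)/2 = 4.
|L| = ℏ√(l(l+1)) = ℏ√(4·5) = 2√5 ℏ.

l = 4, |L| = 2√5 ℏ ≈ 4.472ℏ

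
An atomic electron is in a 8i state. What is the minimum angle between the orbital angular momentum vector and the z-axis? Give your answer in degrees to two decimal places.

θ_min ≈ 22.21°

For 8i, l = 6.
|L|² = l(l+1)ℏ² = 42ℏ², so |L| = √42 ℏ.
The smallest angle corresponds to the largest L_z, i.e. m_l = l = 6, giving L_z = 6ℏ.
cos θ_min = 6/√42, so θ_min ≈ 22.21°.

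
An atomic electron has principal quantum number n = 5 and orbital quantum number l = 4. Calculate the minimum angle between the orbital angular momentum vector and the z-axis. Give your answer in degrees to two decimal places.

|L| = √(l(l+1)) ℏ = 2√5 ℏ.
The smallest angle corresponds to the largest L_z, i.e. m_l = l = 4, giving L_z = 4ℏ.
cos θ_min = 4/√20, so θ_min ≈ 26.57°.

θ_min ≈ 26.57°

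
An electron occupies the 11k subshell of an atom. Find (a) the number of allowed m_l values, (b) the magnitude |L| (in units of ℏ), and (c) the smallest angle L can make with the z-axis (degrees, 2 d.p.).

15 values; |L| = 2√14 ℏ ≈ 7.483ℏ; θ_min ≈ 20.70°

The 11k subshell has l = 7.
There are 2l+1 = 15 values of m_l.
|L| = ℏ√(7·8) = 2√14 ℏ ≈ 7.483ℏ.
cos θ_min = 7/√56, so θ_min ≈ 20.70°.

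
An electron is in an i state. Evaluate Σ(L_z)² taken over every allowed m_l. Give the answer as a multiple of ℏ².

Σ(L_z)² = 182 ℏ²

An i state has l = 6.
m_l runs from −6 to 6, i.e. {-6, -5, -4, -3, -2, -1, 0, 1, 2, 3, 4, 5, 6}.
Σ m_l² = 2·(1 + 4 + 9 + 16 + 25 + 36) = 182.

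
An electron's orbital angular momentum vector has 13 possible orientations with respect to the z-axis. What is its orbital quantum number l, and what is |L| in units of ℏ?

l = 6, |L| = √42 ℏ ≈ 6.481ℏ

Since there are 2l+1 = 13 values of m_l, l = 6.
Then |L| = √(l(l+1)) ℏ = √42 ℏ.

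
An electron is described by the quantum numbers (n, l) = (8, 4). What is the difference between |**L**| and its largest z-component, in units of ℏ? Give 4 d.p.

|L| − L_z,max ≈ 0.4721ℏ

|L| = 2√5 ℏ ≈ 4.4721ℏ, while L_z,max = lℏ = 4ℏ.
The difference is (2√5 − 4)ℏ ≈ 0.4721ℏ.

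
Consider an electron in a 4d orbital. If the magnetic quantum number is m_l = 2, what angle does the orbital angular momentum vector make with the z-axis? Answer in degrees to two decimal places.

The 4d subshell has l = 2.
|L|² = l(l+1)ℏ² = 6ℏ², so |L| = √6 ℏ.
L_z = m_l ℏ = 2ℏ.
cos θ = L_z/|L| = 2/√6, so θ ≈ 35.26°.

θ ≈ 35.26°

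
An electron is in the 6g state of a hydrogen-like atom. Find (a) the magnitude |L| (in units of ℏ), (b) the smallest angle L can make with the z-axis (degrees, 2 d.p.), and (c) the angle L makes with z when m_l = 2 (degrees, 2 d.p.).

|L| = 2√5 ℏ ≈ 4.472ℏ; θ_min ≈ 26.57°; θ(m_l=2) ≈ 63.43°

6g means n = 6, l = 4.
|L| = ℏ√(4·5) = 2√5 ℏ ≈ 4.472ℏ.
cos θ_min = 4/√20, so θ_min ≈ 26.57°.
For m_l = 2: cos θ = 2/√20, θ ≈ 63.43°.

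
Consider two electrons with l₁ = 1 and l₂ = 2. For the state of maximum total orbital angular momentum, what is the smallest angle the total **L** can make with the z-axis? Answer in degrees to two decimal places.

The total orbital quantum number L ranges from |l₁ − l₂| to l₁ + l₂ in integer steps.
L ∈ {1, 2, 3}.
The maximum is L = 3, with |L_tot| = ℏ√(3·4) = 2√3 ℏ.
The minimum angle with z is arccos(3/√12) ≈ 30.00°.

θ_min ≈ 30.00°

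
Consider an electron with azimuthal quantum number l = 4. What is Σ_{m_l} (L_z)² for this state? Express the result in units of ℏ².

Σ(L_z)² = 60 ℏ²

m_l ∈ {-4, -3, -2, -1, 0, 1, 2, 3, 4}.
Summing m² from −4 to 4: Σ m_l² = 60.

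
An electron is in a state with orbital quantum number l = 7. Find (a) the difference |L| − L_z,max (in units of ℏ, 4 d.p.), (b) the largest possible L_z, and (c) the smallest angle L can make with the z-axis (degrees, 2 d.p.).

|L| − L_z,max = (2√14 − 7)ℏ ≈ 0.4833ℏ.
L_z,max = lℏ = 7ℏ.
cos θ_min = 7/√56, so θ_min ≈ 20.70°.

|L|−L_z,max ≈ 0.4833ℏ; L_z,max = 7ℏ; θ_min ≈ 20.70°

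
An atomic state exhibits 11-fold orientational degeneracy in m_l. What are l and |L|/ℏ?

l = 5, |L| = √30 ℏ ≈ 5.477ℏ

2l + 1 = 11 ⇒ l = 5.
|L| = ℏ√(l(l+1)) = ℏ√(5·6) = √30 ℏ.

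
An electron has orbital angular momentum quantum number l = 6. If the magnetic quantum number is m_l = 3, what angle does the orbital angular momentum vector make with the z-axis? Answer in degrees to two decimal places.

θ ≈ 62.42°

|L|² = l(l+1)ℏ² = 42ℏ², so |L| = √42 ℏ.
L_z = m_l ℏ = 3ℏ.
cos θ = L_z/|L| = 3/√42, so θ ≈ 62.42°.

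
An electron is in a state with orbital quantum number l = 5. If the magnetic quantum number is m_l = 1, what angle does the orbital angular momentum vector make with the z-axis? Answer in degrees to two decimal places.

θ ≈ 79.48°

|L| = ℏ√(l(l+1)) = √30 ℏ.
L_z = m_l ℏ = 1ℏ.
cos θ = L_z/|L| = 1/√30, so θ ≈ 79.48°.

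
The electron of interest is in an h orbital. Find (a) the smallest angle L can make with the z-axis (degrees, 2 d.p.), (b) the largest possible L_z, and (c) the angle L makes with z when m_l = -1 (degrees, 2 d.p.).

θ_min ≈ 24.09°; L_z,max = 5ℏ; θ(m_l=-1) ≈ 100.52°

H corresponds to l = 5.
cos θ_min = 5/√30, so θ_min ≈ 24.09°.
L_z,max = lℏ = 5ℏ.
For m_l = -1: cos θ = -1/√30, θ ≈ 100.52°.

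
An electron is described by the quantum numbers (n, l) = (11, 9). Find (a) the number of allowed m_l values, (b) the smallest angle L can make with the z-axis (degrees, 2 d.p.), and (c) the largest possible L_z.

There are 2l+1 = 19 values of m_l.
cos θ_min = 9/√90, so θ_min ≈ 18.43°.
L_z,max = lℏ = 9ℏ.

19 values; θ_min ≈ 18.43°; L_z,max = 9ℏ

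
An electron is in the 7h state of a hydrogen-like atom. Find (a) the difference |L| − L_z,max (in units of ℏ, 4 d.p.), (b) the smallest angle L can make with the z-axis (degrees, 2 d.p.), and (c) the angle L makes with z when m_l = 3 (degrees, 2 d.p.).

For 7h, l = 5.
|L| − L_z,max = (√30 − 5)ℏ ≈ 0.4772ℏ.
cos θ_min = 5/√30, so θ_min ≈ 24.09°.
For m_l = 3: cos θ = 3/√30, θ ≈ 56.79°.

|L|−L_z,max ≈ 0.4772ℏ; θ_min ≈ 24.09°; θ(m_l=3) ≈ 56.79°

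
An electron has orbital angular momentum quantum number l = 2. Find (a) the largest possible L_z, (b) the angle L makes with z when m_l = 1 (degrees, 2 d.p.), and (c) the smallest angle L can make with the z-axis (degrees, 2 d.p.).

L_z,max = 2ℏ; θ(m_l=1) ≈ 65.91°; θ_min ≈ 35.26°

L_z,max = lℏ = 2ℏ.
For m_l = 1: cos θ = 1/√6, θ ≈ 65.91°.
cos θ_min = 2/√6, so θ_min ≈ 35.26°.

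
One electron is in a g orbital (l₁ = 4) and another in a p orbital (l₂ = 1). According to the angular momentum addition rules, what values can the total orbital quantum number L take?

L = 3, 4, 5

L runs from |4 − 1| = 3 to 4 + 1 = 5.
Allowed values: L = 3, 4, 5.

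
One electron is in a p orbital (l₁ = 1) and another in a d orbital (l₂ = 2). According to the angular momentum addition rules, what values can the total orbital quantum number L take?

By the triangle rule, |l₁ − l₂| ≤ L ≤ l₁ + l₂.
Allowed values: L = 1, 2, 3.

L = 1, 2, 3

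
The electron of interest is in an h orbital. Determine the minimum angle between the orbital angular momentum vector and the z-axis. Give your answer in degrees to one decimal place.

θ_min ≈ 24.1°

The letter h corresponds to l = 5.
|L|² = l(l+1)ℏ² = 30ℏ², so |L| = √30 ℏ.
The smallest angle corresponds to the largest L_z, i.e. m_l = l = 5, giving L_z = 5ℏ.
cos θ_min = 5/√30, so θ_min ≈ 24.1°.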